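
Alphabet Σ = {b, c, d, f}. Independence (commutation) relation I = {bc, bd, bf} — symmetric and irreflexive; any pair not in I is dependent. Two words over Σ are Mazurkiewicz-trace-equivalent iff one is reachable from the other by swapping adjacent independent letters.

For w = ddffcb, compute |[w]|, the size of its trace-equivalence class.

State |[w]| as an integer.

piece 0:d — minimal
piece 1:d rests on {0:d}
piece 2:f rests on {1:d}
piece 3:f rests on {2:f}
piece 4:c rests on {3:f}
piece 5:b — minimal
minimal pieces: {0:d, 5:b}
ways to finish when only these pieces remain (= sum over removing one remaining piece with nothing left below it):
  1 left: {4}→1  {5}→1
  2 left: {3,4}→1  {4,5}→2
  3 left: {2,3,4}→1  {3,4,5}→3
  4 left: {1,2,3,4}→1  {2,3,4,5}→4
  placing 0:d first → 5 extensions
  placing 5:b first → 1 extensions
total linear extensions = 6

6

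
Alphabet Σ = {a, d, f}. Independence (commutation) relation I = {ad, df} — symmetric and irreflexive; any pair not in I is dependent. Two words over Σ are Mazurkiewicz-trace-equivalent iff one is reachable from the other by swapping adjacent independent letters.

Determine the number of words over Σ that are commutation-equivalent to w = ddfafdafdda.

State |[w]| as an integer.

drop 0:d onto floor
drop 1:d onto {0:d}
drop 2:f onto floor
drop 3:a onto {2:f}
drop 4:f onto {3:a}
drop 5:d onto {1:d}
drop 6:a onto {4:f}
drop 7:f onto {6:a}
drop 8:d onto {5:d}
drop 9:d onto {8:d}
drop 10:a onto {7:f}
ground layer = {0:d, 2:f}
drop-orders for the pieces not yet dropped (sum over which currently-grounded one goes next):
  1 to go: {9} 1  {10} 1
  2 to go: {7,10} 1  {8,9} 1  {9,10} 2
  3 to go: {5,8,9} 1  {6,7,10} 1  {7,9,10} 3  {8,9,10} 3
  4 to go: {1,5,8,9} 1  {4,6,7,10} 1  {5,8,9,10} 4  {6,7,9,10} 4  {7,8,9,10} 6
  5 to go: {0,1,5,8,9} 1  {1,5,8,9,10} 5  {3,4,6,7,10} 1  {4,6,7,9,10} 5  {5,7,8,9,10} 10  {6,7,8,9,10} 10
  6 to go: {0,1,5,8,9,10} 6  {1,5,7,8,9,10} 15  {2,3,4,6,7,10} 1  {3,4,6,7,9,10} 6  {4,6,7,8,9,10} 15  {5,6,7,8,9,10} 20
  7 to go: {0,1,5,7,8,9,10} 21  {1,5,6,7,8,9,10} 35  {2,3,4,6,7,9,10} 7  {3,4,6,7,8,9,10} 21  {4,5,6,7,8,9,10} 35
  8 to go: {0,1,5,6,7,8,9,10} 56  {1,4,5,6,7,8,9,10} 70  {2,3,4,6,7,8,9,10} 28  {3,4,5,6,7,8,9,10} 56
  9 to go: {0,1,4,5,6,7,8,9,10} 126  {1,3,4,5,6,7,8,9,10} 126  {2,3,4,5,6,7,8,9,10} 84
  if 0:d drops first: 210 orders
  if 2:f drops first: 252 orders
heap linearizations: 462

462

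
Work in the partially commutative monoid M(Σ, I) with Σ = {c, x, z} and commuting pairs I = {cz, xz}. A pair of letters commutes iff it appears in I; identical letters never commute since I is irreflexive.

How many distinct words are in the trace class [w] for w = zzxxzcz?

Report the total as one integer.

35

piece 0:z — minimal
piece 1:z rests on {0:z}
piece 2:x — minimal
piece 3:x rests on {2:x}
piece 4:z rests on {1:z}
piece 5:c rests on {3:x}
piece 6:z rests on {4:z}
minimal pieces: {0:z, 2:x}
ways to finish when only these pieces remain (= sum over removing one remaining piece with nothing left below it):
  1 left: {5}→1  {6}→1
  2 left: {3,5}→1  {4,6}→1  {5,6}→2
  3 left: {1,4,6}→1  {2,3,5}→1  {3,5,6}→3  {4,5,6}→3
  4 left: {0,1,4,6}→1  {1,4,5,6}→4  {2,3,5,6}→4  {3,4,5,6}→6
  5 left: {0,1,4,5,6}→5  {1,3,4,5,6}→10  {2,3,4,5,6}→10
  placing 0:z first → 20 extensions
  placing 2:x first → 15 extensions
total linear extensions = 35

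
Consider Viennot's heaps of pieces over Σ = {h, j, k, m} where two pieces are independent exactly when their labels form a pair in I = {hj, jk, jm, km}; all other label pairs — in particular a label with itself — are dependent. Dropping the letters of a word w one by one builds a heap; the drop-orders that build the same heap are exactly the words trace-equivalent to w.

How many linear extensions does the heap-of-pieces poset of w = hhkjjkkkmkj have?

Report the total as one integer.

#0=h has no predecessor
#1=h depends on [0:h]
#2=k depends on [1:h]
#3=j has no predecessor
#4=j depends on [3:j]
#5=k depends on [2:k]
#6=k depends on [5:k]
#7=k depends on [6:k]
#8=m depends on [1:h]
#9=k depends on [7:k]
#10=j depends on [4:j]
sources: [0:h, 3:j]
N(rest) = Σ N(rest − s) over sources s of rest; N(one piece) = 1:
  size 1 → [8]=1  [9]=1  [10]=1
  size 2 → [4,10]=1  [7,9]=1  [8,9]=2  [8,10]=2  [9,10]=2
  size 3 → [3,4,10]=1  [4,8,10]=3  [4,9,10]=3  [6,7,9]=1  [7,8,9]=3  [7,9,10]=3  [8,9,10]=6
  size 4 → [3,4,8,10]=4  [3,4,9,10]=4  [4,7,9,10]=6  [4,8,9,10]=12  [5,6,7,9]=1  [6,7,8,9]=4  [6,7,9,10]=4  [7,8,9,10]=12
  size 5 → [2,5,6,7,9]=1  [3,4,7,9,10]=10  [3,4,8,9,10]=20  [4,6,7,9,10]=10  [4,7,8,9,10]=30  [5,6,7,8,9]=5  [5,6,7,9,10]=5  [6,7,8,9,10]=20
  size 6 → [2,5,6,7,8,9]=6  [2,5,6,7,9,10]=6  [3,4,6,7,9,10]=20  [3,4,7,8,9,10]=60  [4,5,6,7,9,10]=15  [4,6,7,8,9,10]=60  [5,6,7,8,9,10]=30
  size 7 → [1,2,5,6,7,8,9]=6  [2,4,5,6,7,9,10]=21  [2,5,6,7,8,9,10]=42  [3,4,5,6,7,9,10]=35  [3,4,6,7,8,9,10]=140  [4,5,6,7,8,9,10]=105
  size 8 → [0,1,2,5,6,7,8,9]=6  [1,2,5,6,7,8,9,10]=48  [2,3,4,5,6,7,9,10]=56  [2,4,5,6,7,8,9,10]=168  [3,4,5,6,7,8,9,10]=280
  size 9 → [0,1,2,5,6,7,8,9,10]=54  [1,2,4,5,6,7,8,9,10]=216  [2,3,4,5,6,7,8,9,10]=504
  first=0(h) contributes 720
  first=3(j) contributes 270
|[w]| = 990

990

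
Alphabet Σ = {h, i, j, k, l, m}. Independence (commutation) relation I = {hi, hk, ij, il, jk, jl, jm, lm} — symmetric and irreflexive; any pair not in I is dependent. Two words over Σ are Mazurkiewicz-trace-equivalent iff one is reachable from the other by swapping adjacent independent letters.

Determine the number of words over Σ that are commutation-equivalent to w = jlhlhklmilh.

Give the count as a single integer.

36

0(j) covers ∅
1(l) covers ∅
2(h) covers 0:j, 1:l
3(l) covers 2:h
4(h) covers 3:l
5(k) covers 3:l
6(l) covers 4:h, 5:k
7(m) covers 4:h, 5:k
8(i) covers 7:m
9(l) covers 6:l
10(h) covers 7:m, 9:l
floor of heap: 0:j, 1:l
completions by unplaced set U, small U first (add the entries for U minus each lowest piece of U):
  |U|=1: {8}:1  {10}:1
  |U|=2: {8,10}:2  {9,10}:1
  |U|=3: {6,9,10}:1  {7,8,10}:2  {8,9,10}:3
  |U|=4: {6,8,9,10}:4  {7,8,9,10}:5
  |U|=5: {6,7,8,9,10}:9
  |U|=6: {4,6,7,8,9,10}:9  {5,6,7,8,9,10}:9
  |U|=7: {4,5,6,7,8,9,10}:18
  |U|=8: {3,4,5,6,7,8,9,10}:18
  |U|=9: {2,3,4,5,6,7,8,9,10}:18
  start at 0(j): 18
  start at 1(l): 18
sum over floor = 36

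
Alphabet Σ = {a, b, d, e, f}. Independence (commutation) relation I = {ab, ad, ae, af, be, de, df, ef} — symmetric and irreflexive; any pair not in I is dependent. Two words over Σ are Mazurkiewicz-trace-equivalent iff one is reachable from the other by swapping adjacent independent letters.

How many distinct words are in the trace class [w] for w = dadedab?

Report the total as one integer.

105

0(d) covers ∅
1(a) covers ∅
2(d) covers 0:d
3(e) covers ∅
4(d) covers 2:d
5(a) covers 1:a
6(b) covers 4:d
floor of heap: 0:d, 1:a, 3:e
completions by unplaced set U, small U first (add the entries for U minus each lowest piece of U):
  |U|=1: {3}:1  {5}:1  {6}:1
  |U|=2: {1,5}:1  {3,5}:2  {3,6}:2  {4,6}:1  {5,6}:2
  |U|=3: {1,3,5}:3  {1,5,6}:3  {2,4,6}:1  {3,4,6}:3  {3,5,6}:6  {4,5,6}:3
  |U|=4: {0,2,4,6}:1  {1,3,5,6}:12  {1,4,5,6}:6  {2,3,4,6}:4  {2,4,5,6}:4  {3,4,5,6}:12
  |U|=5: {0,2,3,4,6}:5  {0,2,4,5,6}:5  {1,2,4,5,6}:10  {1,3,4,5,6}:30  {2,3,4,5,6}:20
  start at 0(d): 60
  start at 1(a): 30
  start at 3(e): 15
sum over floor = 105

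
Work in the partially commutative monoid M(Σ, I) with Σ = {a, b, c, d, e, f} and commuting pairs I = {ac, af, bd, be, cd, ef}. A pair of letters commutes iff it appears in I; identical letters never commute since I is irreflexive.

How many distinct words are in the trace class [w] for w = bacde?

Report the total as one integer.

#0=b has no predecessor
#1=a depends on [0:b]
#2=c depends on [0:b]
#3=d depends on [1:a]
#4=e depends on [2:c, 3:d]
sources: [0:b]
N(rest) = Σ N(rest − s) over sources s of rest; N(one piece) = 1:
  size 1 → [4]=1
  size 2 → [2,4]=1  [3,4]=1
  size 3 → [1,3,4]=1  [2,3,4]=2
  first=0(b) contributes 3

3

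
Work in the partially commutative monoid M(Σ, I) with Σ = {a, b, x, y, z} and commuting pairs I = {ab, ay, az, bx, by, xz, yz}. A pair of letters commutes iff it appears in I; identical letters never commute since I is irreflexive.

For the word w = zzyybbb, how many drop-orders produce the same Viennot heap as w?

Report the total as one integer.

drop 0:z onto floor
drop 1:z onto {0:z}
drop 2:y onto floor
drop 3:y onto {2:y}
drop 4:b onto {1:z}
drop 5:b onto {4:b}
drop 6:b onto {5:b}
ground layer = {0:z, 2:y}
drop-orders for the pieces not yet dropped (sum over which currently-grounded one goes next):
  1 to go: {3} 1  {6} 1
  2 to go: {2,3} 1  {3,6} 2  {5,6} 1
  3 to go: {2,3,6} 3  {3,5,6} 3  {4,5,6} 1
  4 to go: {1,4,5,6} 1  {2,3,5,6} 6  {3,4,5,6} 4
  5 to go: {0,1,4,5,6} 1  {1,3,4,5,6} 5  {2,3,4,5,6} 10
  if 0:z drops first: 15 orders
  if 2:y drops first: 6 orders
heap linearizations: 21

21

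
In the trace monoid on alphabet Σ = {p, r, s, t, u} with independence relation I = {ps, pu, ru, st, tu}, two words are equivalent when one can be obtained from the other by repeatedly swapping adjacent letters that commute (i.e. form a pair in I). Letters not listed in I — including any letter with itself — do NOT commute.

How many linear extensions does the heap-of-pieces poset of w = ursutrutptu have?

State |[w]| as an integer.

217

0(u) covers ∅
1(r) covers ∅
2(s) covers 0:u, 1:r
3(u) covers 2:s
4(t) covers 1:r
5(r) covers 2:s, 4:t
6(u) covers 3:u
7(t) covers 5:r
8(p) covers 7:t
9(t) covers 8:p
10(u) covers 6:u
floor of heap: 0:u, 1:r
completions by unplaced set U, small U first (add the entries for U minus each lowest piece of U):
  |U|=1: {9}:1  {10}:1
  |U|=2: {6,10}:1  {8,9}:1  {9,10}:2
  |U|=3: {3,6,10}:1  {6,9,10}:3  {7,8,9}:1  {8,9,10}:3
  |U|=4: {3,6,9,10}:4  {5,7,8,9}:1  {6,8,9,10}:6  {7,8,9,10}:4
  |U|=5: {3,6,8,9,10}:10  {4,5,7,8,9}:1  {5,7,8,9,10}:5  {6,7,8,9,10}:10
  |U|=6: {3,6,7,8,9,10}:20  {4,5,7,8,9,10}:6  {5,6,7,8,9,10}:15
  |U|=7: {3,5,6,7,8,9,10}:35  {4,5,6,7,8,9,10}:21
  |U|=8: {2,3,5,6,7,8,9,10}:35  {3,4,5,6,7,8,9,10}:56
  |U|=9: {0,2,3,5,6,7,8,9,10}:35  {2,3,4,5,6,7,8,9,10}:91
  start at 0(u): 91
  start at 1(r): 126
sum over floor = 217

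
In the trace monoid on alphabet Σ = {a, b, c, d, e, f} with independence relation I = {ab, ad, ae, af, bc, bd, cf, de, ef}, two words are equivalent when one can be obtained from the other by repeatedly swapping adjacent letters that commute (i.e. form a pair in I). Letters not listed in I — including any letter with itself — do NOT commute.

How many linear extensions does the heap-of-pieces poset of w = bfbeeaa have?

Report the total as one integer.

21

drop 0:b onto floor
drop 1:f onto {0:b}
drop 2:b onto {1:f}
drop 3:e onto {2:b}
drop 4:e onto {3:e}
drop 5:a onto floor
drop 6:a onto {5:a}
ground layer = {0:b, 5:a}
drop-orders for the pieces not yet dropped (sum over which currently-grounded one goes next):
  1 to go: {4} 1  {6} 1
  2 to go: {3,4} 1  {4,6} 2  {5,6} 1
  3 to go: {2,3,4} 1  {3,4,6} 3  {4,5,6} 3
  4 to go: {1,2,3,4} 1  {2,3,4,6} 4  {3,4,5,6} 6
  5 to go: {0,1,2,3,4} 1  {1,2,3,4,6} 5  {2,3,4,5,6} 10
  if 0:b drops first: 15 orders
  if 5:a drops first: 6 orders
heap linearizations: 21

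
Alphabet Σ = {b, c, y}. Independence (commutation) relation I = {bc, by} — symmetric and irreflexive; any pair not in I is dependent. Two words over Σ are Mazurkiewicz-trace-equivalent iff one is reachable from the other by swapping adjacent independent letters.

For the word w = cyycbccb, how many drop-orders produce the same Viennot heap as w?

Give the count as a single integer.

28

piece 0:c — minimal
piece 1:y rests on {0:c}
piece 2:y rests on {1:y}
piece 3:c rests on {2:y}
piece 4:b — minimal
piece 5:c rests on {3:c}
piece 6:c rests on {5:c}
piece 7:b rests on {4:b}
minimal pieces: {0:c, 4:b}
ways to finish when only these pieces remain (= sum over removing one remaining piece with nothing left below it):
  1 left: {6}→1  {7}→1
  2 left: {4,7}→1  {5,6}→1  {6,7}→2
  3 left: {3,5,6}→1  {4,6,7}→3  {5,6,7}→3
  4 left: {2,3,5,6}→1  {3,5,6,7}→4  {4,5,6,7}→6
  5 left: {1,2,3,5,6}→1  {2,3,5,6,7}→5  {3,4,5,6,7}→10
  6 left: {0,1,2,3,5,6}→1  {1,2,3,5,6,7}→6  {2,3,4,5,6,7}→15
  placing 0:c first → 21 extensions
  placing 4:b first → 7 extensions
total linear extensions = 28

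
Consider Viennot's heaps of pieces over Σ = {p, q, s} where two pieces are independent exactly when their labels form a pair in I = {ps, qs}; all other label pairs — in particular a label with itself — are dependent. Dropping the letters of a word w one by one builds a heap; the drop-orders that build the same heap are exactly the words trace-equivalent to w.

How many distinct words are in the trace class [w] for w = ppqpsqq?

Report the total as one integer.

#0=p has no predecessor
#1=p depends on [0:p]
#2=q depends on [1:p]
#3=p depends on [2:q]
#4=s has no predecessor
#5=q depends on [3:p]
#6=q depends on [5:q]
sources: [0:p, 4:s]
N(rest) = Σ N(rest − s) over sources s of rest; N(one piece) = 1:
  size 1 → [4]=1  [6]=1
  size 2 → [4,6]=2  [5,6]=1
  size 3 → [3,5,6]=1  [4,5,6]=3
  size 4 → [2,3,5,6]=1  [3,4,5,6]=4
  size 5 → [1,2,3,5,6]=1  [2,3,4,5,6]=5
  first=0(p) contributes 6
  first=4(s) contributes 1
|[w]| = 7

7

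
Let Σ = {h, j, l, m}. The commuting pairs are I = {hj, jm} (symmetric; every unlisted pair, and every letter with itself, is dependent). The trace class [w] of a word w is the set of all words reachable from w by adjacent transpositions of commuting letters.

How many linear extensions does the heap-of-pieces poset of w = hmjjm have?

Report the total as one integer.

10

0(h) covers ∅
1(m) covers 0:h
2(j) covers ∅
3(j) covers 2:j
4(m) covers 1:m
floor of heap: 0:h, 2:j
completions by unplaced set U, small U first (add the entries for U minus each lowest piece of U):
  |U|=1: {3}:1  {4}:1
  |U|=2: {1,4}:1  {2,3}:1  {3,4}:2
  |U|=3: {0,1,4}:1  {1,3,4}:3  {2,3,4}:3
  start at 0(h): 6
  start at 2(j): 4
sum over floor = 10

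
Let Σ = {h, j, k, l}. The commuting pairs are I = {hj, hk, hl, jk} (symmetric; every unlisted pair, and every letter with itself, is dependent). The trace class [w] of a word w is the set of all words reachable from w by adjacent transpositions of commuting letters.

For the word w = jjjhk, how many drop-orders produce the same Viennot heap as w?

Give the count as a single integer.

20

drop 0:j onto floor
drop 1:j onto {0:j}
drop 2:j onto {1:j}
drop 3:h onto floor
drop 4:k onto floor
ground layer = {0:j, 3:h, 4:k}
drop-orders for the pieces not yet dropped (sum over which currently-grounded one goes next):
  1 to go: {2} 1  {3} 1  {4} 1
  2 to go: {1,2} 1  {2,3} 2  {2,4} 2  {3,4} 2
  3 to go: {0,1,2} 1  {1,2,3} 3  {1,2,4} 3  {2,3,4} 6
  if 0:j drops first: 12 orders
  if 3:h drops first: 4 orders
  if 4:k drops first: 4 orders
heap linearizations: 20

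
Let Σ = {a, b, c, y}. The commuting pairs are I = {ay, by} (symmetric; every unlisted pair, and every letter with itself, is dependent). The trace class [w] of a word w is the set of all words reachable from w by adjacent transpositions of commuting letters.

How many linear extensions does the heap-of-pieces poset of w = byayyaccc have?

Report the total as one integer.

20

0(b) covers ∅
1(y) covers ∅
2(a) covers 0:b
3(y) covers 1:y
4(y) covers 3:y
5(a) covers 2:a
6(c) covers 4:y, 5:a
7(c) covers 6:c
8(c) covers 7:c
floor of heap: 0:b, 1:y
completions by unplaced set U, small U first (add the entries for U minus each lowest piece of U):
  |U|=1: {8}:1
  |U|=2: {7,8}:1
  |U|=3: {6,7,8}:1
  |U|=4: {4,6,7,8}:1  {5,6,7,8}:1
  |U|=5: {2,5,6,7,8}:1  {3,4,6,7,8}:1  {4,5,6,7,8}:2
  |U|=6: {0,2,5,6,7,8}:1  {1,3,4,6,7,8}:1  {2,4,5,6,7,8}:3  {3,4,5,6,7,8}:3
  |U|=7: {0,2,4,5,6,7,8}:4  {1,3,4,5,6,7,8}:4  {2,3,4,5,6,7,8}:6
  start at 0(b): 10
  start at 1(y): 10
sum over floor = 20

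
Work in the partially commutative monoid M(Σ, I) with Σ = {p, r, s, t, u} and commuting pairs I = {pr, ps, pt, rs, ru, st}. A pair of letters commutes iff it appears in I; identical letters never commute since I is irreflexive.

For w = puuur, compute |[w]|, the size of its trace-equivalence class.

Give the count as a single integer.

drop 0:p onto floor
drop 1:u onto {0:p}
drop 2:u onto {1:u}
drop 3:u onto {2:u}
drop 4:r onto floor
ground layer = {0:p, 4:r}
drop-orders for the pieces not yet dropped (sum over which currently-grounded one goes next):
  1 to go: {3} 1  {4} 1
  2 to go: {2,3} 1  {3,4} 2
  3 to go: {1,2,3} 1  {2,3,4} 3
  if 0:p drops first: 4 orders
  if 4:r drops first: 1 orders
heap linearizations: 5

5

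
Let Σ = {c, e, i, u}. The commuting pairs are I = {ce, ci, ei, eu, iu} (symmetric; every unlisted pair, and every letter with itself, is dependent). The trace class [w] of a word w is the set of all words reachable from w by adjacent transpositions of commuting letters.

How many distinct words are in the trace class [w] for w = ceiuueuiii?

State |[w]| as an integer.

#0=c has no predecessor
#1=e has no predecessor
#2=i has no predecessor
#3=u depends on [0:c]
#4=u depends on [3:u]
#5=e depends on [1:e]
#6=u depends on [4:u]
#7=i depends on [2:i]
#8=i depends on [7:i]
#9=i depends on [8:i]
sources: [0:c, 1:e, 2:i]
N(rest) = Σ N(rest − s) over sources s of rest; N(one piece) = 1:
  size 1 → [5]=1  [6]=1  [9]=1
  size 2 → [1,5]=1  [4,6]=1  [5,6]=2  [5,9]=2  [6,9]=2  [8,9]=1
  size 3 → [1,5,6]=3  [1,5,9]=3  [3,4,6]=1  [4,5,6]=3  [4,6,9]=3  [5,6,9]=6  [5,8,9]=3  [6,8,9]=3  [7,8,9]=1
  size 4 → [0,3,4,6]=1  [1,4,5,6]=6  [1,5,6,9]=12  [1,5,8,9]=6  [2,7,8,9]=1  [3,4,5,6]=4  [3,4,6,9]=4  [4,5,6,9]=12  [4,6,8,9]=6  [5,6,8,9]=12  [5,7,8,9]=4  [6,7,8,9]=4
  size 5 → [0,3,4,5,6]=5  [0,3,4,6,9]=5  [1,3,4,5,6]=10  [1,4,5,6,9]=30  [1,5,6,8,9]=30  [1,5,7,8,9]=10  [2,5,7,8,9]=5  [2,6,7,8,9]=5  [3,4,5,6,9]=20  [3,4,6,8,9]=10  [4,5,6,8,9]=30  [4,6,7,8,9]=10  [5,6,7,8,9]=20
  size 6 → [0,1,3,4,5,6]=15  [0,3,4,5,6,9]=30  [0,3,4,6,8,9]=15  [1,2,5,7,8,9]=15  [1,3,4,5,6,9]=60  [1,4,5,6,8,9]=90  [1,5,6,7,8,9]=60  [2,4,6,7,8,9]=15  [2,5,6,7,8,9]=30  [3,4,5,6,8,9]=60  [3,4,6,7,8,9]=20  [4,5,6,7,8,9]=60
  size 7 → [0,1,3,4,5,6,9]=105  [0,3,4,5,6,8,9]=105  [0,3,4,6,7,8,9]=35  [1,2,5,6,7,8,9]=105  [1,3,4,5,6,8,9]=210  [1,4,5,6,7,8,9]=210  [2,3,4,6,7,8,9]=35  [2,4,5,6,7,8,9]=105  [3,4,5,6,7,8,9]=140
  size 8 → [0,1,3,4,5,6,8,9]=420  [0,2,3,4,6,7,8,9]=70  [0,3,4,5,6,7,8,9]=280  [1,2,4,5,6,7,8,9]=420  [1,3,4,5,6,7,8,9]=560  [2,3,4,5,6,7,8,9]=280
  first=0(c) contributes 1260
  first=1(e) contributes 630
  first=2(i) contributes 1260
|[w]| = 3150

3150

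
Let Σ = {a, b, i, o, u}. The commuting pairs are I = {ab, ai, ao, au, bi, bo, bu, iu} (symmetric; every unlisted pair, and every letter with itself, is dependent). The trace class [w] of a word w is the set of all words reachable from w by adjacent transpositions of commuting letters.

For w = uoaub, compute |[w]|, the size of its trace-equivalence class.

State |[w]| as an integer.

#0=u has no predecessor
#1=o depends on [0:u]
#2=a has no predecessor
#3=u depends on [1:o]
#4=b has no predecessor
sources: [0:u, 2:a, 4:b]
N(rest) = Σ N(rest − s) over sources s of rest; N(one piece) = 1:
  size 1 → [2]=1  [3]=1  [4]=1
  size 2 → [1,3]=1  [2,3]=2  [2,4]=2  [3,4]=2
  size 3 → [0,1,3]=1  [1,2,3]=3  [1,3,4]=3  [2,3,4]=6
  first=0(u) contributes 12
  first=2(a) contributes 4
  first=4(b) contributes 4
|[w]| = 20

20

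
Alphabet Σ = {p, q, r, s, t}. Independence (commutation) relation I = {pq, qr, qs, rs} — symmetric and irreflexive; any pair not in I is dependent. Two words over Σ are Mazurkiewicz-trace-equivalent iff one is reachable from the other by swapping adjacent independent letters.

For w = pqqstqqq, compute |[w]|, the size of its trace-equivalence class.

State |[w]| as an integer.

0(p) covers ∅
1(q) covers ∅
2(q) covers 1:q
3(s) covers 0:p
4(t) covers 2:q, 3:s
5(q) covers 4:t
6(q) covers 5:q
7(q) covers 6:q
floor of heap: 0:p, 1:q
completions by unplaced set U, small U first (add the entries for U minus each lowest piece of U):
  |U|=1: {7}:1
  |U|=2: {6,7}:1
  |U|=3: {5,6,7}:1
  |U|=4: {4,5,6,7}:1
  |U|=5: {2,4,5,6,7}:1  {3,4,5,6,7}:1
  |U|=6: {0,3,4,5,6,7}:1  {1,2,4,5,6,7}:1  {2,3,4,5,6,7}:2
  start at 0(p): 3
  start at 1(q): 3
sum over floor = 6

6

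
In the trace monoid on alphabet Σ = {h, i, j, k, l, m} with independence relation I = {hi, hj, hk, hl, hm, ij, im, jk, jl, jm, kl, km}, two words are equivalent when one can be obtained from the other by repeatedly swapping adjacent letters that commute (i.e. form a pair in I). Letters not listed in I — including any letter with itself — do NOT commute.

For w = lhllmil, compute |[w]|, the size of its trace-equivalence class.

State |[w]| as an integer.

14

#0=l has no predecessor
#1=h has no predecessor
#2=l depends on [0:l]
#3=l depends on [2:l]
#4=m depends on [3:l]
#5=i depends on [3:l]
#6=l depends on [4:m, 5:i]
sources: [0:l, 1:h]
N(rest) = Σ N(rest − s) over sources s of rest; N(one piece) = 1:
  size 1 → [1]=1  [6]=1
  size 2 → [1,6]=2  [4,6]=1  [5,6]=1
  size 3 → [1,4,6]=3  [1,5,6]=3  [4,5,6]=2
  size 4 → [1,4,5,6]=8  [3,4,5,6]=2
  size 5 → [1,3,4,5,6]=10  [2,3,4,5,6]=2
  first=0(l) contributes 12
  first=1(h) contributes 2
|[w]| = 14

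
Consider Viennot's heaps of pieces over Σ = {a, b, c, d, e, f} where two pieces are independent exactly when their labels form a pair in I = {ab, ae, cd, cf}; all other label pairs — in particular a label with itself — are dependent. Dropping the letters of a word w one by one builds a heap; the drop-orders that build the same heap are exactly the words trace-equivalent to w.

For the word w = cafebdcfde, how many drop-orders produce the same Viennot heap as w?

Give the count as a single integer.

#0=c has no predecessor
#1=a depends on [0:c]
#2=f depends on [1:a]
#3=e depends on [2:f]
#4=b depends on [3:e]
#5=d depends on [4:b]
#6=c depends on [4:b]
#7=f depends on [5:d]
#8=d depends on [7:f]
#9=e depends on [6:c, 8:d]
sources: [0:c]
N(rest) = Σ N(rest − s) over sources s of rest; N(one piece) = 1:
  size 1 → [9]=1
  size 2 → [6,9]=1  [8,9]=1
  size 3 → [6,8,9]=2  [7,8,9]=1
  size 4 → [5,7,8,9]=1  [6,7,8,9]=3
  size 5 → [5,6,7,8,9]=4
  size 6 → [4,5,6,7,8,9]=4
  size 7 → [3,4,5,6,7,8,9]=4
  size 8 → [2,3,4,5,6,7,8,9]=4
  first=0(c) contributes 4

4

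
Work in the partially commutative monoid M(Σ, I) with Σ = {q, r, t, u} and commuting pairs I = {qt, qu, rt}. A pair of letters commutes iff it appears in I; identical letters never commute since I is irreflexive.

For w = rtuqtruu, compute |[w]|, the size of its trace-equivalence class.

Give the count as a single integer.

#0=r has no predecessor
#1=t has no predecessor
#2=u depends on [0:r, 1:t]
#3=q depends on [0:r]
#4=t depends on [2:u]
#5=r depends on [2:u, 3:q]
#6=u depends on [4:t, 5:r]
#7=u depends on [6:u]
sources: [0:r, 1:t]
N(rest) = Σ N(rest − s) over sources s of rest; N(one piece) = 1:
  size 1 → [7]=1
  size 2 → [6,7]=1
  size 3 → [4,6,7]=1  [5,6,7]=1
  size 4 → [3,5,6,7]=1  [4,5,6,7]=2
  size 5 → [2,4,5,6,7]=2  [3,4,5,6,7]=3
  size 6 → [1,2,4,5,6,7]=2  [2,3,4,5,6,7]=5
  first=0(r) contributes 7
  first=1(t) contributes 5
|[w]| = 12

12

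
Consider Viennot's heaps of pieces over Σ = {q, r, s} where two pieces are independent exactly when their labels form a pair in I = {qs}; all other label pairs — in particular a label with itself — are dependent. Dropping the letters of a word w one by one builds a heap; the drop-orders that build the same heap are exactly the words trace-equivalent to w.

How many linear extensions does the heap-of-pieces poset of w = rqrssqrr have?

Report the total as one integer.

drop 0:r onto floor
drop 1:q onto {0:r}
drop 2:r onto {1:q}
drop 3:s onto {2:r}
drop 4:s onto {3:s}
drop 5:q onto {2:r}
drop 6:r onto {4:s, 5:q}
drop 7:r onto {6:r}
ground layer = {0:r}
drop-orders for the pieces not yet dropped (sum over which currently-grounded one goes next):
  1 to go: {7} 1
  2 to go: {6,7} 1
  3 to go: {4,6,7} 1  {5,6,7} 1
  4 to go: {3,4,6,7} 1  {4,5,6,7} 2
  5 to go: {3,4,5,6,7} 3
  6 to go: {2,3,4,5,6,7} 3
  if 0:r drops first: 3 orders

3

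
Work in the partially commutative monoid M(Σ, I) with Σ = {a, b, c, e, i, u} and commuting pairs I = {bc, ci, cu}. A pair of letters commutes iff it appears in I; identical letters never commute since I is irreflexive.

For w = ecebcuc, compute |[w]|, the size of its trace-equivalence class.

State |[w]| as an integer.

#0=e has no predecessor
#1=c depends on [0:e]
#2=e depends on [1:c]
#3=b depends on [2:e]
#4=c depends on [2:e]
#5=u depends on [3:b]
#6=c depends on [4:c]
sources: [0:e]
N(rest) = Σ N(rest − s) over sources s of rest; N(one piece) = 1:
  size 1 → [5]=1  [6]=1
  size 2 → [3,5]=1  [4,6]=1  [5,6]=2
  size 3 → [3,5,6]=3  [4,5,6]=3
  size 4 → [3,4,5,6]=6
  size 5 → [2,3,4,5,6]=6
  first=0(e) contributes 6

6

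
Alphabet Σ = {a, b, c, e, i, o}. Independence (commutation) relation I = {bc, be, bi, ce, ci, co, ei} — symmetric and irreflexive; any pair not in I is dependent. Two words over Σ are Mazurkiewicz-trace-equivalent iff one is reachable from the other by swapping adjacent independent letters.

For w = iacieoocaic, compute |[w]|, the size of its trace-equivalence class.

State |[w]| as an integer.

#0=i has no predecessor
#1=a depends on [0:i]
#2=c depends on [1:a]
#3=i depends on [1:a]
#4=e depends on [1:a]
#5=o depends on [3:i, 4:e]
#6=o depends on [5:o]
#7=c depends on [2:c]
#8=a depends on [6:o, 7:c]
#9=i depends on [8:a]
#10=c depends on [8:a]
sources: [0:i]
N(rest) = Σ N(rest − s) over sources s of rest; N(one piece) = 1:
  size 1 → [9]=1  [10]=1
  size 2 → [9,10]=2
  size 3 → [8,9,10]=2
  size 4 → [6,8,9,10]=2  [7,8,9,10]=2
  size 5 → [2,7,8,9,10]=2  [5,6,8,9,10]=2  [6,7,8,9,10]=4
  size 6 → [2,6,7,8,9,10]=6  [3,5,6,8,9,10]=2  [4,5,6,8,9,10]=2  [5,6,7,8,9,10]=6
  size 7 → [2,5,6,7,8,9,10]=12  [3,4,5,6,8,9,10]=4  [3,5,6,7,8,9,10]=8  [4,5,6,7,8,9,10]=8
  size 8 → [2,3,5,6,7,8,9,10]=20  [2,4,5,6,7,8,9,10]=20  [3,4,5,6,7,8,9,10]=20
  size 9 → [2,3,4,5,6,7,8,9,10]=60
  first=0(i) contributes 60

60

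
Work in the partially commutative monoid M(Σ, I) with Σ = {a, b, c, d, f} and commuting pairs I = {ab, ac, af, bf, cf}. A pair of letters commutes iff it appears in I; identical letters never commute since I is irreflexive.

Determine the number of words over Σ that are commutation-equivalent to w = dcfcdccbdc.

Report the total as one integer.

#0=d has no predecessor
#1=c depends on [0:d]
#2=f depends on [0:d]
#3=c depends on [1:c]
#4=d depends on [2:f, 3:c]
#5=c depends on [4:d]
#6=c depends on [5:c]
#7=b depends on [6:c]
#8=d depends on [7:b]
#9=c depends on [8:d]
sources: [0:d]
N(rest) = Σ N(rest − s) over sources s of rest; N(one piece) = 1:
  size 1 → [9]=1
  size 2 → [8,9]=1
  size 3 → [7,8,9]=1
  size 4 → [6,7,8,9]=1
  size 5 → [5,6,7,8,9]=1
  size 6 → [4,5,6,7,8,9]=1
  size 7 → [2,4,5,6,7,8,9]=1  [3,4,5,6,7,8,9]=1
  size 8 → [1,3,4,5,6,7,8,9]=1  [2,3,4,5,6,7,8,9]=2
  first=0(d) contributes 3

3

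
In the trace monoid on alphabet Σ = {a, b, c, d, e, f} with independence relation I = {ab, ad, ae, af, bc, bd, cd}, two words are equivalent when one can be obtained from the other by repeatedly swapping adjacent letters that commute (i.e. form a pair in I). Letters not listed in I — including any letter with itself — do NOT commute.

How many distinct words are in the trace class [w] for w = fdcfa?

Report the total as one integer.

5

piece 0:f — minimal
piece 1:d rests on {0:f}
piece 2:c rests on {0:f}
piece 3:f rests on {1:d, 2:c}
piece 4:a rests on {2:c}
minimal pieces: {0:f}
ways to finish when only these pieces remain (= sum over removing one remaining piece with nothing left below it):
  1 left: {3}→1  {4}→1
  2 left: {1,3}→1  {3,4}→2
  3 left: {1,3,4}→3  {2,3,4}→2
  placing 0:f first → 5 extensions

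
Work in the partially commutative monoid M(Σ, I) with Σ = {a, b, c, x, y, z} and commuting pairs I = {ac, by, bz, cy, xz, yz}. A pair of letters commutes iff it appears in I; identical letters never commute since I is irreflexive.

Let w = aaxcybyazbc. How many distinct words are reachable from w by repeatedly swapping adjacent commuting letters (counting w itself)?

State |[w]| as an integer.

12

drop 0:a onto floor
drop 1:a onto {0:a}
drop 2:x onto {1:a}
drop 3:c onto {2:x}
drop 4:y onto {2:x}
drop 5:b onto {3:c}
drop 6:y onto {4:y}
drop 7:a onto {5:b, 6:y}
drop 8:z onto {7:a}
drop 9:b onto {7:a}
drop 10:c onto {8:z, 9:b}
ground layer = {0:a}
drop-orders for the pieces not yet dropped (sum over which currently-grounded one goes next):
  1 to go: {10} 1
  2 to go: {8,10} 1  {9,10} 1
  3 to go: {8,9,10} 2
  4 to go: {7,8,9,10} 2
  5 to go: {5,7,8,9,10} 2  {6,7,8,9,10} 2
  6 to go: {3,5,7,8,9,10} 2  {4,6,7,8,9,10} 2  {5,6,7,8,9,10} 4
  7 to go: {3,5,6,7,8,9,10} 6  {4,5,6,7,8,9,10} 6
  8 to go: {3,4,5,6,7,8,9,10} 12
  9 to go: {2,3,4,5,6,7,8,9,10} 12
  if 0:a drops first: 12 orders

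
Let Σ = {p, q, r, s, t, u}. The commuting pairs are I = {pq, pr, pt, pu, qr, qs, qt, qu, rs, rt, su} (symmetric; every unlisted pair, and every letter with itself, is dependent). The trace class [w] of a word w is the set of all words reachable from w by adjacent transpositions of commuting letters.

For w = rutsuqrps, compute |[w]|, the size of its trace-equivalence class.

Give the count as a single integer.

90

0(r) covers ∅
1(u) covers 0:r
2(t) covers 1:u
3(s) covers 2:t
4(u) covers 2:t
5(q) covers ∅
6(r) covers 4:u
7(p) covers 3:s
8(s) covers 7:p
floor of heap: 0:r, 5:q
completions by unplaced set U, small U first (add the entries for U minus each lowest piece of U):
  |U|=1: {5}:1  {6}:1  {8}:1
  |U|=2: {4,6}:1  {5,6}:2  {5,8}:2  {6,8}:2  {7,8}:1
  |U|=3: {3,7,8}:1  {4,5,6}:3  {4,6,8}:3  {5,6,8}:6  {5,7,8}:3  {6,7,8}:3
  |U|=4: {3,5,7,8}:4  {3,6,7,8}:4  {4,5,6,8}:12  {4,6,7,8}:6  {5,6,7,8}:12
  |U|=5: {3,4,6,7,8}:10  {3,5,6,7,8}:20  {4,5,6,7,8}:30
  |U|=6: {2,3,4,6,7,8}:10  {3,4,5,6,7,8}:60
  |U|=7: {1,2,3,4,6,7,8}:10  {2,3,4,5,6,7,8}:70
  start at 0(r): 80
  start at 5(q): 10
sum over floor = 90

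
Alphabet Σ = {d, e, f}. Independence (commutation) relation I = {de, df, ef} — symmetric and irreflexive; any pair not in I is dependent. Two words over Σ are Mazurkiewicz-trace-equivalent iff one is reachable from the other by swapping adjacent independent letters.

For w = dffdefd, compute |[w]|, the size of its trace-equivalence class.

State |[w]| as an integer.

140

drop 0:d onto floor
drop 1:f onto floor
drop 2:f onto {1:f}
drop 3:d onto {0:d}
drop 4:e onto floor
drop 5:f onto {2:f}
drop 6:d onto {3:d}
ground layer = {0:d, 1:f, 4:e}
drop-orders for the pieces not yet dropped (sum over which currently-grounded one goes next):
  1 to go: {4} 1  {5} 1  {6} 1
  2 to go: {2,5} 1  {3,6} 1  {4,5} 2  {4,6} 2  {5,6} 2
  3 to go: {0,3,6} 1  {1,2,5} 1  {2,4,5} 3  {2,5,6} 3  {3,4,6} 3  {3,5,6} 3  {4,5,6} 6
  4 to go: {0,3,4,6} 4  {0,3,5,6} 4  {1,2,4,5} 4  {1,2,5,6} 4  {2,3,5,6} 6  {2,4,5,6} 12  {3,4,5,6} 12
  5 to go: {0,2,3,5,6} 10  {0,3,4,5,6} 20  {1,2,3,5,6} 10  {1,2,4,5,6} 20  {2,3,4,5,6} 30
  if 0:d drops first: 60 orders
  if 1:f drops first: 60 orders
  if 4:e drops first: 20 orders
heap linearizations: 140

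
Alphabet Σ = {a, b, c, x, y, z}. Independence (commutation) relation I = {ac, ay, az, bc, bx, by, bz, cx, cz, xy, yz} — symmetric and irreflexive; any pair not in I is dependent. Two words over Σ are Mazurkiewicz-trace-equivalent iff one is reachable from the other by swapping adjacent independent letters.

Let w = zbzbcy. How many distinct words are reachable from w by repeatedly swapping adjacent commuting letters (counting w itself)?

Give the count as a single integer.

drop 0:z onto floor
drop 1:b onto floor
drop 2:z onto {0:z}
drop 3:b onto {1:b}
drop 4:c onto floor
drop 5:y onto {4:c}
ground layer = {0:z, 1:b, 4:c}
drop-orders for the pieces not yet dropped (sum over which currently-grounded one goes next):
  1 to go: {2} 1  {3} 1  {5} 1
  2 to go: {0,2} 1  {1,3} 1  {2,3} 2  {2,5} 2  {3,5} 2  {4,5} 1
  3 to go: {0,2,3} 3  {0,2,5} 3  {1,2,3} 3  {1,3,5} 3  {2,3,5} 6  {2,4,5} 3  {3,4,5} 3
  4 to go: {0,1,2,3} 6  {0,2,3,5} 12  {0,2,4,5} 6  {1,2,3,5} 12  {1,3,4,5} 6  {2,3,4,5} 12
  if 0:z drops first: 30 orders
  if 1:b drops first: 30 orders
  if 4:c drops first: 30 orders
heap linearizations: 90

90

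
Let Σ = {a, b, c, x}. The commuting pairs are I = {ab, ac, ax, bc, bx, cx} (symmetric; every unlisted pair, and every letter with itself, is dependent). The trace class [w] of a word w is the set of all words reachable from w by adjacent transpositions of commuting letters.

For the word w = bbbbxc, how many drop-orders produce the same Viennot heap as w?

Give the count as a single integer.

drop 0:b onto floor
drop 1:b onto {0:b}
drop 2:b onto {1:b}
drop 3:b onto {2:b}
drop 4:x onto floor
drop 5:c onto floor
ground layer = {0:b, 4:x, 5:c}
drop-orders for the pieces not yet dropped (sum over which currently-grounded one goes next):
  1 to go: {3} 1  {4} 1  {5} 1
  2 to go: {2,3} 1  {3,4} 2  {3,5} 2  {4,5} 2
  3 to go: {1,2,3} 1  {2,3,4} 3  {2,3,5} 3  {3,4,5} 6
  4 to go: {0,1,2,3} 1  {1,2,3,4} 4  {1,2,3,5} 4  {2,3,4,5} 12
  if 0:b drops first: 20 orders
  if 4:x drops first: 5 orders
  if 5:c drops first: 5 orders
heap linearizations: 30

30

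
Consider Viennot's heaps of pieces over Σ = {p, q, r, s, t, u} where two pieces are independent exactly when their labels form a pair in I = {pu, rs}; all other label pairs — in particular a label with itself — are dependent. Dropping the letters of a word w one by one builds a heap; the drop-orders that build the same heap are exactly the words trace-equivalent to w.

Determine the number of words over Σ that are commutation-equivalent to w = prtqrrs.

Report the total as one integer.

drop 0:p onto floor
drop 1:r onto {0:p}
drop 2:t onto {1:r}
drop 3:q onto {2:t}
drop 4:r onto {3:q}
drop 5:r onto {4:r}
drop 6:s onto {3:q}
ground layer = {0:p}
drop-orders for the pieces not yet dropped (sum over which currently-grounded one goes next):
  1 to go: {5} 1  {6} 1
  2 to go: {4,5} 1  {5,6} 2
  3 to go: {4,5,6} 3
  4 to go: {3,4,5,6} 3
  5 to go: {2,3,4,5,6} 3
  if 0:p drops first: 3 orders

3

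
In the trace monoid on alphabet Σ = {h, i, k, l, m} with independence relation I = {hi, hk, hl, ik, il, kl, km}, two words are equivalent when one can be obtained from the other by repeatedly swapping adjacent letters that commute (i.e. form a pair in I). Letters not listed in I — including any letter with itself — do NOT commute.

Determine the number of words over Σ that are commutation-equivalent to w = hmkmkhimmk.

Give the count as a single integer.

240

piece 0:h — minimal
piece 1:m rests on {0:h}
piece 2:k — minimal
piece 3:m rests on {1:m}
piece 4:k rests on {2:k}
piece 5:h rests on {3:m}
piece 6:i rests on {3:m}
piece 7:m rests on {5:h, 6:i}
piece 8:m rests on {7:m}
piece 9:k rests on {4:k}
minimal pieces: {0:h, 2:k}
ways to finish when only these pieces remain (= sum over removing one remaining piece with nothing left below it):
  1 left: {8}→1  {9}→1
  2 left: {4,9}→1  {7,8}→1  {8,9}→2
  3 left: {2,4,9}→1  {4,8,9}→3  {5,7,8}→1  {6,7,8}→1  {7,8,9}→3
  4 left: {2,4,8,9}→4  {4,7,8,9}→6  {5,6,7,8}→2  {5,7,8,9}→4  {6,7,8,9}→4
  5 left: {2,4,7,8,9}→10  {3,5,6,7,8}→2  {4,5,7,8,9}→10  {4,6,7,8,9}→10  {5,6,7,8,9}→10
  6 left: {1,3,5,6,7,8}→2  {2,4,5,7,8,9}→20  {2,4,6,7,8,9}→20  {3,5,6,7,8,9}→12  {4,5,6,7,8,9}→30
  7 left: {0,1,3,5,6,7,8}→2  {1,3,5,6,7,8,9}→14  {2,4,5,6,7,8,9}→70  {3,4,5,6,7,8,9}→42
  8 left: {0,1,3,5,6,7,8,9}→16  {1,3,4,5,6,7,8,9}→56  {2,3,4,5,6,7,8,9}→112
  placing 0:h first → 168 extensions
  placing 2:k first → 72 extensions
total linear extensions = 240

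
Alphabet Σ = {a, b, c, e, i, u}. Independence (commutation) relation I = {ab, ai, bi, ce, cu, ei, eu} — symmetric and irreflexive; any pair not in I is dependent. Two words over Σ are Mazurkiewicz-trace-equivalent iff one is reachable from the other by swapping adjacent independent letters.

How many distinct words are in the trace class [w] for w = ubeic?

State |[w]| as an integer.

#0=u has no predecessor
#1=b depends on [0:u]
#2=e depends on [1:b]
#3=i depends on [0:u]
#4=c depends on [1:b, 3:i]
sources: [0:u]
N(rest) = Σ N(rest − s) over sources s of rest; N(one piece) = 1:
  size 1 → [2]=1  [4]=1
  size 2 → [2,4]=2  [3,4]=1
  size 3 → [1,2,4]=2  [2,3,4]=3
  first=0(u) contributes 5

5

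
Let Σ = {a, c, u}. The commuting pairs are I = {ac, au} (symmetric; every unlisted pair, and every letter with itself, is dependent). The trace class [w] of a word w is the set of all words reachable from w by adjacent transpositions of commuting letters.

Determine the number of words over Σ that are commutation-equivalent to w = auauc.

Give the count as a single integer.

drop 0:a onto floor
drop 1:u onto floor
drop 2:a onto {0:a}
drop 3:u onto {1:u}
drop 4:c onto {3:u}
ground layer = {0:a, 1:u}
drop-orders for the pieces not yet dropped (sum over which currently-grounded one goes next):
  1 to go: {2} 1  {4} 1
  2 to go: {0,2} 1  {2,4} 2  {3,4} 1
  3 to go: {0,2,4} 3  {1,3,4} 1  {2,3,4} 3
  if 0:a drops first: 4 orders
  if 1:u drops first: 6 orders
heap linearizations: 10

10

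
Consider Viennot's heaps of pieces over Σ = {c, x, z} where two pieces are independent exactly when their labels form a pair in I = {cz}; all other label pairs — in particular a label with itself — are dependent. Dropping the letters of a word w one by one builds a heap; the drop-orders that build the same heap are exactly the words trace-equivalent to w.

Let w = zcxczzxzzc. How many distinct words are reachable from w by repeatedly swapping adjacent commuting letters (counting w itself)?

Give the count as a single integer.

#0=z has no predecessor
#1=c has no predecessor
#2=x depends on [0:z, 1:c]
#3=c depends on [2:x]
#4=z depends on [2:x]
#5=z depends on [4:z]
#6=x depends on [3:c, 5:z]
#7=z depends on [6:x]
#8=z depends on [7:z]
#9=c depends on [6:x]
sources: [0:z, 1:c]
N(rest) = Σ N(rest − s) over sources s of rest; N(one piece) = 1:
  size 1 → [8]=1  [9]=1
  size 2 → [7,8]=1  [8,9]=2
  size 3 → [7,8,9]=3
  size 4 → [6,7,8,9]=3
  size 5 → [3,6,7,8,9]=3  [5,6,7,8,9]=3
  size 6 → [3,5,6,7,8,9]=6  [4,5,6,7,8,9]=3
  size 7 → [3,4,5,6,7,8,9]=9
  size 8 → [2,3,4,5,6,7,8,9]=9
  first=0(z) contributes 9
  first=1(c) contributes 9
|[w]| = 18

18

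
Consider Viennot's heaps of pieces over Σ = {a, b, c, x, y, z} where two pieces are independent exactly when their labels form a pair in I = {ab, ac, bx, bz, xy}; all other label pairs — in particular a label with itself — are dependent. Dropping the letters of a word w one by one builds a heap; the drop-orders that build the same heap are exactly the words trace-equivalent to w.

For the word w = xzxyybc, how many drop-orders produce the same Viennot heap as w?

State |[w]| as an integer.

piece 0:x — minimal
piece 1:z rests on {0:x}
piece 2:x rests on {1:z}
piece 3:y rests on {1:z}
piece 4:y rests on {3:y}
piece 5:b rests on {4:y}
piece 6:c rests on {2:x, 5:b}
minimal pieces: {0:x}
ways to finish when only these pieces remain (= sum over removing one remaining piece with nothing left below it):
  1 left: {6}→1
  2 left: {2,6}→1  {5,6}→1
  3 left: {2,5,6}→2  {4,5,6}→1
  4 left: {2,4,5,6}→3  {3,4,5,6}→1
  5 left: {2,3,4,5,6}→4
  placing 0:x first → 4 extensions

4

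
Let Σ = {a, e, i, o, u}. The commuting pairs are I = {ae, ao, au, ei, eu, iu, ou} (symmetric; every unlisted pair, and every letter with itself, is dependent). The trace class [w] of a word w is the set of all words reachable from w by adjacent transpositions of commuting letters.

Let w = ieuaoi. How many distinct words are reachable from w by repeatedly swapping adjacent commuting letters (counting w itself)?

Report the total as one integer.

30

drop 0:i onto floor
drop 1:e onto floor
drop 2:u onto floor
drop 3:a onto {0:i}
drop 4:o onto {0:i, 1:e}
drop 5:i onto {3:a, 4:o}
ground layer = {0:i, 1:e, 2:u}
drop-orders for the pieces not yet dropped (sum over which currently-grounded one goes next):
  1 to go: {2} 1  {5} 1
  2 to go: {2,5} 2  {3,5} 1  {4,5} 1
  3 to go: {1,4,5} 1  {2,3,5} 3  {2,4,5} 3  {3,4,5} 2
  4 to go: {0,3,4,5} 2  {1,2,4,5} 4  {1,3,4,5} 3  {2,3,4,5} 8
  if 0:i drops first: 15 orders
  if 1:e drops first: 10 orders
  if 2:u drops first: 5 orders
heap linearizations: 30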